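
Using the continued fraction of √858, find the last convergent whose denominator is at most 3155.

√858 = [29; 3, 2, 3, 58, …] (period length 4).
Convergents:
  p_0/q_0 = 29/1
  p_1/q_1 = 88/3
  p_2/q_2 = 205/7
  p_3/q_3 = 703/24
  p_4/q_4 = 40979/1399
  p_5/q_5 = 123640/4221
q_4 = 1399 ≤ 3155 < 4221 = q_5, so the answer is 40979/1399.

40979/1399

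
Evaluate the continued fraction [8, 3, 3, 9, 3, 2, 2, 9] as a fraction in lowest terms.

Fold from the inside: start with 9/1.
  2 + 1/9 = 19/9
  2 + 9/19 = 47/19
  3 + 19/47 = 160/47
  9 + 47/160 = 1487/160
  3 + 160/1487 = 4621/1487
  3 + 1487/4621 = 15350/4621
  8 + 4621/15350 = 127421/15350

127421/15350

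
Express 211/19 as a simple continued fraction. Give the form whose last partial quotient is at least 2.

[11; 9, 2]

211 = 11*19 + 2
19 = 9*2 + 1
2 = 2*1 + 0  (stop)
So 211/19 = [11; 9, 2].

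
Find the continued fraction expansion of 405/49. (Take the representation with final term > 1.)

[8; 3, 1, 3, 3]

405 = 8×49 + 13
49 = 3×13 + 10
13 = 1×10 + 3
10 = 3×3 + 1
3 = 3×1 + 0  (stop)
So 405/49 = [8; 3, 1, 3, 3].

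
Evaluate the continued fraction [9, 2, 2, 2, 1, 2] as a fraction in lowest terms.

Using pₖ = aₖpₖ₋₁ + pₖ₋₂ and qₖ = aₖqₖ₋₁ + qₖ₋₂:
  k=0: a=9, p=9, q=1
  k=1: a=2, p=19, q=2
  k=2: a=2, p=47, q=5
  k=3: a=2, p=113, q=12
  k=4: a=1, p=160, q=17
  k=5: a=2, p=433, q=46

433/46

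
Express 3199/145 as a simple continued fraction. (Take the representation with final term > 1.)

[22; 16, 9]

3199 = 22*145 + 9
145 = 16*9 + 1
9 = 9*1 + 0  (stop)
So 3199/145 = [22; 16, 9].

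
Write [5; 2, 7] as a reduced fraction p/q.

82/15

Fold from the inside: start with 7/1.
  2 + 1/7 = 15/7
  5 + 7/15 = 82/15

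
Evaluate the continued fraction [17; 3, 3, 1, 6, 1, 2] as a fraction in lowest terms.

Fold from the inside: start with 2/1.
  1 + 1/2 = 3/2
  6 + 2/3 = 20/3
  1 + 3/20 = 23/20
  3 + 20/23 = 89/23
  3 + 23/89 = 290/89
  17 + 89/290 = 5019/290

5019/290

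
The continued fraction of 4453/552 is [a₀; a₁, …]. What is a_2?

4453 = 8·552 + 37   →  a_0 = 8
552 = 14·37 + 34   →  a_1 = 14
37 = 1·34 + 3   →  a_2 = 1

1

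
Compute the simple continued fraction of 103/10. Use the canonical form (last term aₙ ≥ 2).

103 = 10·10 + 3
10 = 3·3 + 1
3 = 3·1 + 0  (stop)
So 103/10 = [10; 3, 3].

[10; 3, 3]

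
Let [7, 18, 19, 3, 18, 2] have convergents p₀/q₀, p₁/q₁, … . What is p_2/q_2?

2420/343

Using pₖ = aₖpₖ₋₁ + pₖ₋₂, qₖ = aₖqₖ₋₁ + qₖ₋₂ (with p₋₁=1, p₋₂=0, q₋₁=0, q₋₂=1):
  k=0: a=7, p=7, q=1
  k=1: a=18, p=127, q=18
  k=2: a=19, p=2420, q=343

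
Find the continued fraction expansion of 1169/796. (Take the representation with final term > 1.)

1169 = 1·796 + 373
796 = 2·373 + 50
373 = 7·50 + 23
50 = 2·23 + 4
23 = 5·4 + 3
4 = 1·3 + 1
3 = 3·1 + 0  (stop)
So 1169/796 = [1; 2, 7, 2, 5, 1, 3].

[1; 2, 7, 2, 5, 1, 3]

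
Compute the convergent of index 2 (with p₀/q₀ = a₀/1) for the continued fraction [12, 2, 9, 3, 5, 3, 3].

Using pₖ = aₖpₖ₋₁ + pₖ₋₂, qₖ = aₖqₖ₋₁ + qₖ₋₂ (with p₋₁=1, p₋₂=0, q₋₁=0, q₋₂=1):
  k=0: a=12, p=12, q=1
  k=1: a=2, p=25, q=2
  k=2: a=9, p=237, q=19

237/19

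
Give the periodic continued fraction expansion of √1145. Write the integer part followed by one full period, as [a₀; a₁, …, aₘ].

a₀ = ⌊√1145⌋ = 33.
With m₀=0, d₀=1 and mₖ₊₁ = dₖaₖ − mₖ, dₖ₊₁ = (n − mₖ₊₁²)/dₖ, aₖ₊₁ = ⌊(a₀+mₖ₊₁)/dₖ₊₁⌋:
  k=1: m=33, d=56, a=1
  k=2: m=23, d=11, a=5
  k=3: m=32, d=11, a=5
  k=4: m=23, d=56, a=1
  k=5: m=33, d=1, a=66
d=1 and a=2a₀=66 at k=5, so the next step gives (m, d) = (33, 56) again — its k=1 value — and the period has length 5.

[33; 1, 5, 5, 1, 66]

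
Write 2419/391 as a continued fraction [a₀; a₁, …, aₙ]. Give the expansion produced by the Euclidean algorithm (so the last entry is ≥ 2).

2419 = 6*391 + 73
391 = 5*73 + 26
73 = 2*26 + 21
26 = 1*21 + 5
21 = 4*5 + 1
5 = 5*1 + 0  (stop)
So 2419/391 = [6; 5, 2, 1, 4, 5].

[6; 5, 2, 1, 4, 5]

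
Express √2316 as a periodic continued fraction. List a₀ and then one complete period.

a₀ = ⌊√2316⌋ = 48.
With m₀=0, d₀=1 and mₖ₊₁ = dₖaₖ − mₖ, dₖ₊₁ = (n − mₖ₊₁²)/dₖ, aₖ₊₁ = ⌊(a₀+mₖ₊₁)/dₖ₊₁⌋:
  k=1: m=48, d=12, a=8
  k=2: m=48, d=1, a=96
d=1 and a=2a₀=96 at k=2, so the next step gives (m, d) = (48, 12) again — its k=1 value — and the period has length 2.

[48; 8, 96]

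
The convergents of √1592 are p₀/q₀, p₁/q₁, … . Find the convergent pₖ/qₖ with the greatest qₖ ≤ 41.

√1592 = [39; 1, 8, 1, 78, …] (period length 4).
Convergents:
  p_0/q_0 = 39/1
  p_1/q_1 = 40/1
  p_2/q_2 = 359/9
  p_3/q_3 = 399/10
  p_4/q_4 = 31481/789
q_3 = 10 ≤ 41 < 789 = q_4, so the answer is 399/10.

399/10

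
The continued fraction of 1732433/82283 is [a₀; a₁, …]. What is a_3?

1732433 = 21·82283 + 4490   →  a_0 = 21
82283 = 18·4490 + 1463   →  a_1 = 18
4490 = 3·1463 + 101   →  a_2 = 3
1463 = 14·101 + 49   →  a_3 = 14

14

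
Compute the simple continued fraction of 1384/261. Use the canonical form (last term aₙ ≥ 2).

1384 = 5·261 + 79
261 = 3·79 + 24
79 = 3·24 + 7
24 = 3·7 + 3
7 = 2·3 + 1
3 = 3·1 + 0  (stop)
So 1384/261 = [5; 3, 3, 3, 2, 3].

[5; 3, 3, 3, 2, 3]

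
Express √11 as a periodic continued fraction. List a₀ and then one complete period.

a₀ = ⌊√11⌋ = 3.
With m₀=0, d₀=1 and mₖ₊₁ = dₖaₖ − mₖ, dₖ₊₁ = (n − mₖ₊₁²)/dₖ, aₖ₊₁ = ⌊(a₀+mₖ₊₁)/dₖ₊₁⌋:
  k=1: m=3, d=2, a=3
  k=2: m=3, d=1, a=6
d=1 and a=2a₀=6 at k=2, so the next step gives (m, d) = (3, 2) again — its k=1 value — and the period has length 2.

[3; 3, 6]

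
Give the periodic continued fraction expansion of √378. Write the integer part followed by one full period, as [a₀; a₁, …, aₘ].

a₀ = ⌊√378⌋ = 19.
With m₀=0, d₀=1 and mₖ₊₁ = dₖaₖ − mₖ, dₖ₊₁ = (n − mₖ₊₁²)/dₖ, aₖ₊₁ = ⌊(a₀+mₖ₊₁)/dₖ₊₁⌋:
  k=1: m=19, d=17, a=2
  k=2: m=15, d=9, a=3
  k=3: m=12, d=26, a=1
  k=4: m=14, d=7, a=4
  k=5: m=14, d=26, a=1
  k=6: m=12, d=9, a=3
  k=7: m=15, d=17, a=2
  k=8: m=19, d=1, a=38
d=1 and a=2a₀=38 at k=8, so the next step gives (m, d) = (19, 17) again — its k=1 value — and the period has length 8.

[19; 2, 3, 1, 4, 1, 3, 2, 38]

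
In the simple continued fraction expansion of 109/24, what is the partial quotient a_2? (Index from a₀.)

109 = 4·24 + 13   →  a_0 = 4
24 = 1·13 + 11   →  a_1 = 1
13 = 1·11 + 2   →  a_2 = 1

1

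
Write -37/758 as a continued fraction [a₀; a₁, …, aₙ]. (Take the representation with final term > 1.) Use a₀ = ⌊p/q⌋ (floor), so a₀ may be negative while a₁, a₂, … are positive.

-37 = -1*758 + 721
758 = 1*721 + 37
721 = 19*37 + 18
37 = 2*18 + 1
18 = 18*1 + 0  (stop)
So -37/758 = [-1; 1, 19, 2, 18].

[-1; 1, 19, 2, 18]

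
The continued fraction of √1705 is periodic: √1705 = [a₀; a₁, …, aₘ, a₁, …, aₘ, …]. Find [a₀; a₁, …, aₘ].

[41; 3, 2, 3, 82]

a₀ = ⌊√1705⌋ = 41.
With m₀=0, d₀=1 and mₖ₊₁ = dₖaₖ − mₖ, dₖ₊₁ = (n − mₖ₊₁²)/dₖ, aₖ₊₁ = ⌊(a₀+mₖ₊₁)/dₖ₊₁⌋:
  k=1: m=41, d=24, a=3
  k=2: m=31, d=31, a=2
  k=3: m=31, d=24, a=3
  k=4: m=41, d=1, a=82
d=1 and a=2a₀=82 at k=4, so the next step gives (m, d) = (41, 24) again — its k=1 value — and the period has length 4.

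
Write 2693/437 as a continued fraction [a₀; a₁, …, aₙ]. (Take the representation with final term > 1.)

[6; 6, 6, 2, 5]

2693 = 6*437 + 71
437 = 6*71 + 11
71 = 6*11 + 5
11 = 2*5 + 1
5 = 5*1 + 0  (stop)
So 2693/437 = [6; 6, 6, 2, 5].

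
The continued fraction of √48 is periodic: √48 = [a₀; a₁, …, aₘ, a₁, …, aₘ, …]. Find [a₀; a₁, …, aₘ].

a₀ = ⌊√48⌋ = 6.
With m₀=0, d₀=1 and mₖ₊₁ = dₖaₖ − mₖ, dₖ₊₁ = (n − mₖ₊₁²)/dₖ, aₖ₊₁ = ⌊(a₀+mₖ₊₁)/dₖ₊₁⌋:
  k=1: m=6, d=12, a=1
  k=2: m=6, d=1, a=12
d=1 and a=2a₀=12 at k=2, so the next step gives (m, d) = (6, 12) again — its k=1 value — and the period has length 2.

[6; 1, 12]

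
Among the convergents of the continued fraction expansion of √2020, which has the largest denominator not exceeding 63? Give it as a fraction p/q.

809/18

√2020 = [44; 1, 16, 1, 88, …] (period length 4).
Convergents:
  p_0/q_0 = 44/1
  p_1/q_1 = 45/1
  p_2/q_2 = 764/17
  p_3/q_3 = 809/18
  p_4/q_4 = 71956/1601
q_3 = 18 ≤ 63 < 1601 = q_4, so the answer is 809/18.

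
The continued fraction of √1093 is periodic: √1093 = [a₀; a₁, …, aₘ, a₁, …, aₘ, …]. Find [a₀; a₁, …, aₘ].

a₀ = ⌊√1093⌋ = 33.
With m₀=0, d₀=1 and mₖ₊₁ = dₖaₖ − mₖ, dₖ₊₁ = (n − mₖ₊₁²)/dₖ, aₖ₊₁ = ⌊(a₀+mₖ₊₁)/dₖ₊₁⌋:
  k=1: m=33, d=4, a=16
  k=2: m=31, d=33, a=1
  k=3: m=2, d=33, a=1
  k=4: m=31, d=4, a=16
  k=5: m=33, d=1, a=66
d=1 and a=2a₀=66 at k=5, so the next step gives (m, d) = (33, 4) again — its k=1 value — and the period has length 5.

[33; 16, 1, 1, 16, 66]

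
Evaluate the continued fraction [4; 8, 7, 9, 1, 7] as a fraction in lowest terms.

Fold from the inside: start with 7/1.
  1 + 1/7 = 8/7
  9 + 7/8 = 79/8
  7 + 8/79 = 561/79
  8 + 79/561 = 4567/561
  4 + 561/4567 = 18829/4567

18829/4567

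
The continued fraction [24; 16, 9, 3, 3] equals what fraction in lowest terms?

Using pₖ = aₖpₖ₋₁ + pₖ₋₂ and qₖ = aₖqₖ₋₁ + qₖ₋₂:
  k=0: a=24, p=24, q=1
  k=1: a=16, p=385, q=16
  k=2: a=9, p=3489, q=145
  k=3: a=3, p=10852, q=451
  k=4: a=3, p=36045, q=1498

36045/1498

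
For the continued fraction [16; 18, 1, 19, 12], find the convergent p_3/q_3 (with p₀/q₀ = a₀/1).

6084/379

Using pₖ = aₖpₖ₋₁ + pₖ₋₂, qₖ = aₖqₖ₋₁ + qₖ₋₂ (with p₋₁=1, p₋₂=0, q₋₁=0, q₋₂=1):
  k=0: a=16, p=16, q=1
  k=1: a=18, p=289, q=18
  k=2: a=1, p=305, q=19
  k=3: a=19, p=6084, q=379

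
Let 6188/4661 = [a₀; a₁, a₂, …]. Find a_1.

3

6188 = 1·4661 + 1527   →  a_0 = 1
4661 = 3·1527 + 80   →  a_1 = 3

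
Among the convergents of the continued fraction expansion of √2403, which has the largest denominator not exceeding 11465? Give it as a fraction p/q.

235445/4803

√2403 = [49; 49, 98, …] (period length 2).
Convergents:
  p_0/q_0 = 49/1
  p_1/q_1 = 2402/49
  p_2/q_2 = 235445/4803
  p_3/q_3 = 11539207/235396
q_2 = 4803 ≤ 11465 < 235396 = q_3, so the answer is 235445/4803.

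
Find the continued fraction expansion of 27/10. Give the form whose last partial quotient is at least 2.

27 = 2*10 + 7
10 = 1*7 + 3
7 = 2*3 + 1
3 = 3*1 + 0  (stop)
So 27/10 = [2; 1, 2, 3].

[2; 1, 2, 3]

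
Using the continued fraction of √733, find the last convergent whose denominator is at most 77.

√733 = [27; 13, 1, 1, 13, 54, …] (period length 5).
Convergents:
  p_0/q_0 = 27/1
  p_1/q_1 = 352/13
  p_2/q_2 = 379/14
  p_3/q_3 = 731/27
  p_4/q_4 = 9882/365
q_3 = 27 ≤ 77 < 365 = q_4, so the answer is 731/27.

731/27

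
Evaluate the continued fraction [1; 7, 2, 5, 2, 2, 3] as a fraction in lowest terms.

Fold from the inside: start with 3/1.
  2 + 1/3 = 7/3
  2 + 3/7 = 17/7
  5 + 7/17 = 92/17
  2 + 17/92 = 201/92
  7 + 92/201 = 1499/201
  1 + 201/1499 = 1700/1499

1700/1499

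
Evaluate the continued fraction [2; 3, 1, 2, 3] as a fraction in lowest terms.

Fold from the inside: start with 3/1.
  2 + 1/3 = 7/3
  1 + 3/7 = 10/7
  3 + 7/10 = 37/10
  2 + 10/37 = 84/37

84/37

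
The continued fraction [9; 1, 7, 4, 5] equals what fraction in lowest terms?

1709/173

Fold from the inside: start with 5/1.
  4 + 1/5 = 21/5
  7 + 5/21 = 152/21
  1 + 21/152 = 173/152
  9 + 152/173 = 1709/173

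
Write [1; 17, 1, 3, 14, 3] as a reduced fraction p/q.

3282/3107

Fold from the inside: start with 3/1.
  14 + 1/3 = 43/3
  3 + 3/43 = 132/43
  1 + 43/132 = 175/132
  17 + 132/175 = 3107/175
  1 + 175/3107 = 3282/3107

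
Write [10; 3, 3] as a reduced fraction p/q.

Using pₖ = aₖpₖ₋₁ + pₖ₋₂ and qₖ = aₖqₖ₋₁ + qₖ₋₂:
  k=0: a=10, p=10, q=1
  k=1: a=3, p=31, q=3
  k=2: a=3, p=103, q=10

103/10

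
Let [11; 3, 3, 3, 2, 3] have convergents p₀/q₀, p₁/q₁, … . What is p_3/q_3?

Using pₖ = aₖpₖ₋₁ + pₖ₋₂, qₖ = aₖqₖ₋₁ + qₖ₋₂ (with p₋₁=1, p₋₂=0, q₋₁=0, q₋₂=1):
  k=0: a=11, p=11, q=1
  k=1: a=3, p=34, q=3
  k=2: a=3, p=113, q=10
  k=3: a=3, p=373, q=33

373/33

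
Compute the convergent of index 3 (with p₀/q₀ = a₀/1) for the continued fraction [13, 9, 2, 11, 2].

Using pₖ = aₖpₖ₋₁ + pₖ₋₂, qₖ = aₖqₖ₋₁ + qₖ₋₂ (with p₋₁=1, p₋₂=0, q₋₁=0, q₋₂=1):
  k=0: a=13, p=13, q=1
  k=1: a=9, p=118, q=9
  k=2: a=2, p=249, q=19
  k=3: a=11, p=2857, q=218

2857/218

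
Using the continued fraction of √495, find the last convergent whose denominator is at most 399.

3938/177

√495 = [22; 4, 44, …] (period length 2).
Convergents:
  p_0/q_0 = 22/1
  p_1/q_1 = 89/4
  p_2/q_2 = 3938/177
  p_3/q_3 = 15841/712
q_2 = 177 ≤ 399 < 712 = q_3, so the answer is 3938/177.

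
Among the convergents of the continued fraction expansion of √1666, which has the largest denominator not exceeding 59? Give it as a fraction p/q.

2000/49

√1666 = [40; 1, 4, 2, 4, 1, 80, …] (period length 6).
Convergents:
  p_0/q_0 = 40/1
  p_1/q_1 = 41/1
  p_2/q_2 = 204/5
  p_3/q_3 = 449/11
  p_4/q_4 = 2000/49
  p_5/q_5 = 2449/60
q_4 = 49 ≤ 59 < 60 = q_5, so the answer is 2000/49.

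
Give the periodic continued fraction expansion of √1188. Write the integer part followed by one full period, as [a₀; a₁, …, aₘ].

a₀ = ⌊√1188⌋ = 34.
With m₀=0, d₀=1 and mₖ₊₁ = dₖaₖ − mₖ, dₖ₊₁ = (n − mₖ₊₁²)/dₖ, aₖ₊₁ = ⌊(a₀+mₖ₊₁)/dₖ₊₁⌋:
  k=1: m=34, d=32, a=2
  k=2: m=30, d=9, a=7
  k=3: m=33, d=11, a=6
  k=4: m=33, d=9, a=7
  k=5: m=30, d=32, a=2
  k=6: m=34, d=1, a=68
d=1 and a=2a₀=68 at k=6, so the next step gives (m, d) = (34, 32) again — its k=1 value — and the period has length 6.

[34; 2, 7, 6, 7, 2, 68]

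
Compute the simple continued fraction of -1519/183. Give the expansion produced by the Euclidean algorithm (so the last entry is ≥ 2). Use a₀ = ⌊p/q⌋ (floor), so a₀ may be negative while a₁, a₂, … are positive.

[-9; 1, 2, 3, 18]

-1519 = -9*183 + 128
183 = 1*128 + 55
128 = 2*55 + 18
55 = 3*18 + 1
18 = 18*1 + 0  (stop)
So -1519/183 = [-9; 1, 2, 3, 18].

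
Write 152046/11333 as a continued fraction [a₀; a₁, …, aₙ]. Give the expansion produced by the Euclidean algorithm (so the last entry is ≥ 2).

152046 = 13*11333 + 4717
11333 = 2*4717 + 1899
4717 = 2*1899 + 919
1899 = 2*919 + 61
919 = 15*61 + 4
61 = 15*4 + 1
4 = 4*1 + 0  (stop)
So 152046/11333 = [13; 2, 2, 2, 15, 15, 4].

[13; 2, 2, 2, 15, 15, 4]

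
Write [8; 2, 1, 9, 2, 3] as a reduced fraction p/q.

1769/212

Fold from the inside: start with 3/1.
  2 + 1/3 = 7/3
  9 + 3/7 = 66/7
  1 + 7/66 = 73/66
  2 + 66/73 = 212/73
  8 + 73/212 = 1769/212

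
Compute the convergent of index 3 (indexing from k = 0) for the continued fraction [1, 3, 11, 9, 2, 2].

Using pₖ = aₖpₖ₋₁ + pₖ₋₂, qₖ = aₖqₖ₋₁ + qₖ₋₂ (with p₋₁=1, p₋₂=0, q₋₁=0, q₋₂=1):
  k=0: a=1, p=1, q=1
  k=1: a=3, p=4, q=3
  k=2: a=11, p=45, q=34
  k=3: a=9, p=409, q=309

409/309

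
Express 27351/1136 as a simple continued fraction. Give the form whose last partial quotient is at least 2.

[24; 13, 17, 2, 2]

27351 = 24×1136 + 87
1136 = 13×87 + 5
87 = 17×5 + 2
5 = 2×2 + 1
2 = 2×1 + 0  (stop)
So 27351/1136 = [24; 13, 17, 2, 2].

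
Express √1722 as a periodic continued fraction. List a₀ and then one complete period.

a₀ = ⌊√1722⌋ = 41.

[41; 2, 82]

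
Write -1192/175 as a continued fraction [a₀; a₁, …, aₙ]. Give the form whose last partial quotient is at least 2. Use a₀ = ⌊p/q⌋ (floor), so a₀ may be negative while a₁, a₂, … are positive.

-1192 = -7×175 + 33
175 = 5×33 + 10
33 = 3×10 + 3
10 = 3×3 + 1
3 = 3×1 + 0  (stop)
So -1192/175 = [-7; 5, 3, 3, 3].

[-7; 5, 3, 3, 3]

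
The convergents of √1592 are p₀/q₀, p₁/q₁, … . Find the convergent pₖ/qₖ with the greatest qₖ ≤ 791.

√1592 = [39; 1, 8, 1, 78, …] (period length 4).
Convergents:
  p_0/q_0 = 39/1
  p_1/q_1 = 40/1
  p_2/q_2 = 359/9
  p_3/q_3 = 399/10
  p_4/q_4 = 31481/789
  p_5/q_5 = 31880/799
q_4 = 789 ≤ 791 < 799 = q_5, so the answer is 31481/789.

31481/789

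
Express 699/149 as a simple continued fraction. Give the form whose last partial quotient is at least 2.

[4; 1, 2, 4, 5, 2]

699 = 4×149 + 103
149 = 1×103 + 46
103 = 2×46 + 11
46 = 4×11 + 2
11 = 5×2 + 1
2 = 2×1 + 0  (stop)
So 699/149 = [4; 1, 2, 4, 5, 2].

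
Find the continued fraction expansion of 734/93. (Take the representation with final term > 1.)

734 = 7×93 + 83
93 = 1×83 + 10
83 = 8×10 + 3
10 = 3×3 + 1
3 = 3×1 + 0  (stop)
So 734/93 = [7; 1, 8, 3, 3].

[7; 1, 8, 3, 3]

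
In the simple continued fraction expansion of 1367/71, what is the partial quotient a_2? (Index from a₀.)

1

1367 = 19·71 + 18   →  a_0 = 19
71 = 3·18 + 17   →  a_1 = 3
18 = 1·17 + 1   →  a_2 = 1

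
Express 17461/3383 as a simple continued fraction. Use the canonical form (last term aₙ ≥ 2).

[5; 6, 5, 9, 1, 2, 1, 2]

17461 = 5×3383 + 546
3383 = 6×546 + 107
546 = 5×107 + 11
107 = 9×11 + 8
11 = 1×8 + 3
8 = 2×3 + 2
3 = 1×2 + 1
2 = 2×1 + 0  (stop)
So 17461/3383 = [5; 6, 5, 9, 1, 2, 1, 2].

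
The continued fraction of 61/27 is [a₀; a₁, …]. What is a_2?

1

61 = 2·27 + 7   →  a_0 = 2
27 = 3·7 + 6   →  a_1 = 3
7 = 1·6 + 1   →  a_2 = 1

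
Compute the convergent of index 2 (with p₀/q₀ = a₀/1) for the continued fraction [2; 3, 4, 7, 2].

Using pₖ = aₖpₖ₋₁ + pₖ₋₂, qₖ = aₖqₖ₋₁ + qₖ₋₂ (with p₋₁=1, p₋₂=0, q₋₁=0, q₋₂=1):
  k=0: a=2, p=2, q=1
  k=1: a=3, p=7, q=3
  k=2: a=4, p=30, q=13

30/13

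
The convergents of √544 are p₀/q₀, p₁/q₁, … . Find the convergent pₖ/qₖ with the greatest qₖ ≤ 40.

793/34

√544 = [23; 3, 11, 3, 46, …] (period length 4).
Convergents:
  p_0/q_0 = 23/1
  p_1/q_1 = 70/3
  p_2/q_2 = 793/34
  p_3/q_3 = 2449/105
q_2 = 34 ≤ 40 < 105 = q_3, so the answer is 793/34.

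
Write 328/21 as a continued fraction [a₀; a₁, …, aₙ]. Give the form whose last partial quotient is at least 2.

328 = 15·21 + 13
21 = 1·13 + 8
13 = 1·8 + 5
8 = 1·5 + 3
5 = 1·3 + 2
3 = 1·2 + 1
2 = 2·1 + 0  (stop)
So 328/21 = [15; 1, 1, 1, 1, 1, 2].

[15; 1, 1, 1, 1, 1, 2]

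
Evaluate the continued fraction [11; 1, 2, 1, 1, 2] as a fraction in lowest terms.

211/18

Fold from the inside: start with 2/1.
  1 + 1/2 = 3/2
  1 + 2/3 = 5/3
  2 + 3/5 = 13/5
  1 + 5/13 = 18/13
  11 + 13/18 = 211/18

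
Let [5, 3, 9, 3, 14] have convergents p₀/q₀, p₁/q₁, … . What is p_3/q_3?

463/87

Using pₖ = aₖpₖ₋₁ + pₖ₋₂, qₖ = aₖqₖ₋₁ + qₖ₋₂ (with p₋₁=1, p₋₂=0, q₋₁=0, q₋₂=1):
  k=0: a=5, p=5, q=1
  k=1: a=3, p=16, q=3
  k=2: a=9, p=149, q=28
  k=3: a=3, p=463, q=87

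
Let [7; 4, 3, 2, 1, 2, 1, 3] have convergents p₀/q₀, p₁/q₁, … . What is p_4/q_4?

311/43

Using pₖ = aₖpₖ₋₁ + pₖ₋₂, qₖ = aₖqₖ₋₁ + qₖ₋₂ (with p₋₁=1, p₋₂=0, q₋₁=0, q₋₂=1):
  k=0: a=7, p=7, q=1
  k=1: a=4, p=29, q=4
  k=2: a=3, p=94, q=13
  k=3: a=2, p=217, q=30
  k=4: a=1, p=311, q=43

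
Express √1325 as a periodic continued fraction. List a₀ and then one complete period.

a₀ = ⌊√1325⌋ = 36.
With m₀=0, d₀=1 and mₖ₊₁ = dₖaₖ − mₖ, dₖ₊₁ = (n − mₖ₊₁²)/dₖ, aₖ₊₁ = ⌊(a₀+mₖ₊₁)/dₖ₊₁⌋:
  k=1: m=36, d=29, a=2
  k=2: m=22, d=29, a=2
  k=3: m=36, d=1, a=72
d=1 and a=2a₀=72 at k=3, so the next step gives (m, d) = (36, 29) again — its k=1 value — and the period has length 3.

[36; 2, 2, 72]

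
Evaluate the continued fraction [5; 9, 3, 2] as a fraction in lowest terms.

Using pₖ = aₖpₖ₋₁ + pₖ₋₂ and qₖ = aₖqₖ₋₁ + qₖ₋₂:
  k=0: a=5, p=5, q=1
  k=1: a=9, p=46, q=9
  k=2: a=3, p=143, q=28
  k=3: a=2, p=332, q=65

332/65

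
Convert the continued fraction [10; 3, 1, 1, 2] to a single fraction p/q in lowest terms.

185/18

Using pₖ = aₖpₖ₋₁ + pₖ₋₂ and qₖ = aₖqₖ₋₁ + qₖ₋₂:
  k=0: a=10, p=10, q=1
  k=1: a=3, p=31, q=3
  k=2: a=1, p=41, q=4
  k=3: a=1, p=72, q=7
  k=4: a=2, p=185, q=18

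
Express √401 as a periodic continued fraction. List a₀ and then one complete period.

[20; 40]

a₀ = ⌊√401⌋ = 20.
With m₀=0, d₀=1 and mₖ₊₁ = dₖaₖ − mₖ, dₖ₊₁ = (n − mₖ₊₁²)/dₖ, aₖ₊₁ = ⌊(a₀+mₖ₊₁)/dₖ₊₁⌋:
  k=1: m=20, d=1, a=40
d=1 and a=2a₀=40 at k=1, so the next step gives (m, d) = (20, 1) again — its k=1 value — and the period has length 1.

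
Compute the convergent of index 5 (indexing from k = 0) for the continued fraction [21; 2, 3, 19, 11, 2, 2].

66839/3119

Using pₖ = aₖpₖ₋₁ + pₖ₋₂, qₖ = aₖqₖ₋₁ + qₖ₋₂ (with p₋₁=1, p₋₂=0, q₋₁=0, q₋₂=1):
  k=0: a=21, p=21, q=1
  k=1: a=2, p=43, q=2
  k=2: a=3, p=150, q=7
  k=3: a=19, p=2893, q=135
  k=4: a=11, p=31973, q=1492
  k=5: a=2, p=66839, q=3119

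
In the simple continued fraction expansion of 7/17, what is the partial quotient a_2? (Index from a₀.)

7 = 0·17 + 7   →  a_0 = 0
17 = 2·7 + 3   →  a_1 = 2
7 = 2·3 + 1   →  a_2 = 2

2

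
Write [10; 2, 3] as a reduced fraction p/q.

Fold from the inside: start with 3/1.
  2 + 1/3 = 7/3
  10 + 3/7 = 73/7

73/7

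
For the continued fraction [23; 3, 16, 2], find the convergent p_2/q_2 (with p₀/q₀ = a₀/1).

1143/49

Using pₖ = aₖpₖ₋₁ + pₖ₋₂, qₖ = aₖqₖ₋₁ + qₖ₋₂ (with p₋₁=1, p₋₂=0, q₋₁=0, q₋₂=1):
  k=0: a=23, p=23, q=1
  k=1: a=3, p=70, q=3
  k=2: a=16, p=1143, q=49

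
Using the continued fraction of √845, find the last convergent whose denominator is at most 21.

√845 = [29; 14, 1, 1, 14, 58, …] (period length 5).
Convergents:
  p_0/q_0 = 29/1
  p_1/q_1 = 407/14
  p_2/q_2 = 436/15
  p_3/q_3 = 843/29
q_2 = 15 ≤ 21 < 29 = q_3, so the answer is 436/15.

436/15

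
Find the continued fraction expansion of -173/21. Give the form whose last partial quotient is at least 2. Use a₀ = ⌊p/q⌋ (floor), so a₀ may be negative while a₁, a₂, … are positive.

[-9; 1, 3, 5]

-173 = -9×21 + 16
21 = 1×16 + 5
16 = 3×5 + 1
5 = 5×1 + 0  (stop)
So -173/21 = [-9; 1, 3, 5].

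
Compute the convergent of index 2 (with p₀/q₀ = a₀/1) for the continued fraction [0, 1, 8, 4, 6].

Using pₖ = aₖpₖ₋₁ + pₖ₋₂, qₖ = aₖqₖ₋₁ + qₖ₋₂ (with p₋₁=1, p₋₂=0, q₋₁=0, q₋₂=1):
  k=0: a=0, p=0, q=1
  k=1: a=1, p=1, q=1
  k=2: a=8, p=8, q=9

8/9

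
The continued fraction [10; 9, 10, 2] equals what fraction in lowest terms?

Using pₖ = aₖpₖ₋₁ + pₖ₋₂ and qₖ = aₖqₖ₋₁ + qₖ₋₂:
  k=0: a=10, p=10, q=1
  k=1: a=9, p=91, q=9
  k=2: a=10, p=920, q=91
  k=3: a=2, p=1931, q=191

1931/191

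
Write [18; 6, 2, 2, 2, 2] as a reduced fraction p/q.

3377/186

Fold from the inside: start with 2/1.
  2 + 1/2 = 5/2
  2 + 2/5 = 12/5
  2 + 5/12 = 29/12
  6 + 12/29 = 186/29
  18 + 29/186 = 3377/186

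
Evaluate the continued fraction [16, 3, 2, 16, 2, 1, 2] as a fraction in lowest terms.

Using pₖ = aₖpₖ₋₁ + pₖ₋₂ and qₖ = aₖqₖ₋₁ + qₖ₋₂:
  k=0: a=16, p=16, q=1
  k=1: a=3, p=49, q=3
  k=2: a=2, p=114, q=7
  k=3: a=16, p=1873, q=115
  k=4: a=2, p=3860, q=237
  k=5: a=1, p=5733, q=352
  k=6: a=2, p=15326, q=941

15326/941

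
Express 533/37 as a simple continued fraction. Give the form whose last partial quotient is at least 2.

[14; 2, 2, 7]

533 = 14×37 + 15
37 = 2×15 + 7
15 = 2×7 + 1
7 = 7×1 + 0  (stop)
So 533/37 = [14; 2, 2, 7].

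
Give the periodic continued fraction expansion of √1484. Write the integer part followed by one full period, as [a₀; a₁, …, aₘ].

a₀ = ⌊√1484⌋ = 38.

[38; 1, 1, 10, 1, 1, 76]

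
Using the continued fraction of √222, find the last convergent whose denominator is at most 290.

4306/289

√222 = [14; 1, 8, 1, 28, …] (period length 4).
Convergents:
  p_0/q_0 = 14/1
  p_1/q_1 = 15/1
  p_2/q_2 = 134/9
  p_3/q_3 = 149/10
  p_4/q_4 = 4306/289
  p_5/q_5 = 4455/299
q_4 = 289 ≤ 290 < 299 = q_5, so the answer is 4306/289.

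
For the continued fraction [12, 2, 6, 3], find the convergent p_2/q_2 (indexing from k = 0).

Using pₖ = aₖpₖ₋₁ + pₖ₋₂, qₖ = aₖqₖ₋₁ + qₖ₋₂ (with p₋₁=1, p₋₂=0, q₋₁=0, q₋₂=1):
  k=0: a=12, p=12, q=1
  k=1: a=2, p=25, q=2
  k=2: a=6, p=162, q=13

162/13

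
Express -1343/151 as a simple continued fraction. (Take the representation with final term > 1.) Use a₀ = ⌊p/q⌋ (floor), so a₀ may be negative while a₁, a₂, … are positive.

-1343 = -9·151 + 16
151 = 9·16 + 7
16 = 2·7 + 2
7 = 3·2 + 1
2 = 2·1 + 0  (stop)
So -1343/151 = [-9; 9, 2, 3, 2].

[-9; 9, 2, 3, 2]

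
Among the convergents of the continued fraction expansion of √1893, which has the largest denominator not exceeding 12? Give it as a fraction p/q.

√1893 = [43; 1, 1, 28, 1, 1, 86, …] (period length 6).
Convergents:
  p_0/q_0 = 43/1
  p_1/q_1 = 44/1
  p_2/q_2 = 87/2
  p_3/q_3 = 2480/57
q_2 = 2 ≤ 12 < 57 = q_3, so the answer is 87/2.

87/2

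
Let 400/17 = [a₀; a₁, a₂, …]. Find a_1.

1

400 = 23·17 + 9   →  a_0 = 23
17 = 1·9 + 8   →  a_1 = 1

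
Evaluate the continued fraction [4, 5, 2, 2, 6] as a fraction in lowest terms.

Using pₖ = aₖpₖ₋₁ + pₖ₋₂ and qₖ = aₖqₖ₋₁ + qₖ₋₂:
  k=0: a=4, p=4, q=1
  k=1: a=5, p=21, q=5
  k=2: a=2, p=46, q=11
  k=3: a=2, p=113, q=27
  k=4: a=6, p=724, q=173

724/173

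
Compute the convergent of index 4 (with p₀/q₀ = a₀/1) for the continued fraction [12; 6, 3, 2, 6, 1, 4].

Using pₖ = aₖpₖ₋₁ + pₖ₋₂, qₖ = aₖqₖ₋₁ + qₖ₋₂ (with p₋₁=1, p₋₂=0, q₋₁=0, q₋₂=1):
  k=0: a=12, p=12, q=1
  k=1: a=6, p=73, q=6
  k=2: a=3, p=231, q=19
  k=3: a=2, p=535, q=44
  k=4: a=6, p=3441, q=283

3441/283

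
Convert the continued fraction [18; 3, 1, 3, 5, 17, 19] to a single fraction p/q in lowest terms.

Using pₖ = aₖpₖ₋₁ + pₖ₋₂ and qₖ = aₖqₖ₋₁ + qₖ₋₂:
  k=0: a=18, p=18, q=1
  k=1: a=3, p=55, q=3
  k=2: a=1, p=73, q=4
  k=3: a=3, p=274, q=15
  k=4: a=5, p=1443, q=79
  k=5: a=17, p=24805, q=1358
  k=6: a=19, p=472738, q=25881

472738/25881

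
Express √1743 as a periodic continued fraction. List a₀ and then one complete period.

a₀ = ⌊√1743⌋ = 41.
With m₀=0, d₀=1 and mₖ₊₁ = dₖaₖ − mₖ, dₖ₊₁ = (n − mₖ₊₁²)/dₖ, aₖ₊₁ = ⌊(a₀+mₖ₊₁)/dₖ₊₁⌋:
  k=1: m=41, d=62, a=1
  k=2: m=21, d=21, a=2
  k=3: m=21, d=62, a=1
  k=4: m=41, d=1, a=82
d=1 and a=2a₀=82 at k=4, so the next step gives (m, d) = (41, 62) again — its k=1 value — and the period has length 4.

[41; 1, 2, 1, 82]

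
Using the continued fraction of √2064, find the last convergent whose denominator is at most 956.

16855/371

√2064 = [45; 2, 3, 7, 3, 2, 90, …] (period length 6).
Convergents:
  p_0/q_0 = 45/1
  p_1/q_1 = 91/2
  p_2/q_2 = 318/7
  p_3/q_3 = 2317/51
  p_4/q_4 = 7269/160
  p_5/q_5 = 16855/371
  p_6/q_6 = 1524219/33550
q_5 = 371 ≤ 956 < 33550 = q_6, so the answer is 16855/371.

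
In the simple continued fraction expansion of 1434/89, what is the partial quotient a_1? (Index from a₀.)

8

1434 = 16·89 + 10   →  a_0 = 16
89 = 8·10 + 9   →  a_1 = 8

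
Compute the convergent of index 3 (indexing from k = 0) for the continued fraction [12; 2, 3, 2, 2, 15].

199/16

Using pₖ = aₖpₖ₋₁ + pₖ₋₂, qₖ = aₖqₖ₋₁ + qₖ₋₂ (with p₋₁=1, p₋₂=0, q₋₁=0, q₋₂=1):
  k=0: a=12, p=12, q=1
  k=1: a=2, p=25, q=2
  k=2: a=3, p=87, q=7
  k=3: a=2, p=199, q=16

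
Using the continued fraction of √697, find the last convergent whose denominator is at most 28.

132/5

√697 = [26; 2, 2, 52, …] (period length 3).
Convergents:
  p_0/q_0 = 26/1
  p_1/q_1 = 53/2
  p_2/q_2 = 132/5
  p_3/q_3 = 6917/262
q_2 = 5 ≤ 28 < 262 = q_3, so the answer is 132/5.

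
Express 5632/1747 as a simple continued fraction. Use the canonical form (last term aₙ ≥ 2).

[3; 4, 2, 7, 3, 8]

5632 = 3·1747 + 391
1747 = 4·391 + 183
391 = 2·183 + 25
183 = 7·25 + 8
25 = 3·8 + 1
8 = 8·1 + 0  (stop)
So 5632/1747 = [3; 4, 2, 7, 3, 8].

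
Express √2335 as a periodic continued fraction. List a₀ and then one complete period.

[48; 3, 9, 3, 96]

a₀ = ⌊√2335⌋ = 48.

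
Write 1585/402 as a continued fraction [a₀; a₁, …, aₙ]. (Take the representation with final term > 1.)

[3; 1, 16, 2, 11]

1585 = 3*402 + 379
402 = 1*379 + 23
379 = 16*23 + 11
23 = 2*11 + 1
11 = 11*1 + 0  (stop)
So 1585/402 = [3; 1, 16, 2, 11].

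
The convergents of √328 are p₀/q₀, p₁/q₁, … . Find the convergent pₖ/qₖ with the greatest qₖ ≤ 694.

√328 = [18; 9, 36, …] (period length 2).
Convergents:
  p_0/q_0 = 18/1
  p_1/q_1 = 163/9
  p_2/q_2 = 5886/325
  p_3/q_3 = 53137/2934
q_2 = 325 ≤ 694 < 2934 = q_3, so the answer is 5886/325.

5886/325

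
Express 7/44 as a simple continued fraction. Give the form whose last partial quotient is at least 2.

7 = 0*44 + 7
44 = 6*7 + 2
7 = 3*2 + 1
2 = 2*1 + 0  (stop)
So 7/44 = [0; 6, 3, 2].

[0; 6, 3, 2]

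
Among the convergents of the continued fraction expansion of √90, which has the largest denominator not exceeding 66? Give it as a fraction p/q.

351/37

√90 = [9; 2, 18, …] (period length 2).
Convergents:
  p_0/q_0 = 9/1
  p_1/q_1 = 19/2
  p_2/q_2 = 351/37
  p_3/q_3 = 721/76
q_2 = 37 ≤ 66 < 76 = q_3, so the answer is 351/37.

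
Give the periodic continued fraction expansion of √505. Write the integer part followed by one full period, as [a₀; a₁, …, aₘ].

a₀ = ⌊√505⌋ = 22.
With m₀=0, d₀=1 and mₖ₊₁ = dₖaₖ − mₖ, dₖ₊₁ = (n − mₖ₊₁²)/dₖ, aₖ₊₁ = ⌊(a₀+mₖ₊₁)/dₖ₊₁⌋:
  k=1: m=22, d=21, a=2
  k=2: m=20, d=5, a=8
  k=3: m=20, d=21, a=2
  k=4: m=22, d=1, a=44
d=1 and a=2a₀=44 at k=4, so the next step gives (m, d) = (22, 21) again — its k=1 value — and the period has length 4.

[22; 2, 8, 2, 44]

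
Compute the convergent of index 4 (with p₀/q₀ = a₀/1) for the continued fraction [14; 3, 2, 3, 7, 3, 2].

2501/175

Using pₖ = aₖpₖ₋₁ + pₖ₋₂, qₖ = aₖqₖ₋₁ + qₖ₋₂ (with p₋₁=1, p₋₂=0, q₋₁=0, q₋₂=1):
  k=0: a=14, p=14, q=1
  k=1: a=3, p=43, q=3
  k=2: a=2, p=100, q=7
  k=3: a=3, p=343, q=24
  k=4: a=7, p=2501, q=175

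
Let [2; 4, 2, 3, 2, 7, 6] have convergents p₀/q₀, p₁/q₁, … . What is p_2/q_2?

Using pₖ = aₖpₖ₋₁ + pₖ₋₂, qₖ = aₖqₖ₋₁ + qₖ₋₂ (with p₋₁=1, p₋₂=0, q₋₁=0, q₋₂=1):
  k=0: a=2, p=2, q=1
  k=1: a=4, p=9, q=4
  k=2: a=2, p=20, q=9

20/9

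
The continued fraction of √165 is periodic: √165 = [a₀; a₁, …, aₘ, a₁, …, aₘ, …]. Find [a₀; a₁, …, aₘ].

a₀ = ⌊√165⌋ = 12.
With m₀=0, d₀=1 and mₖ₊₁ = dₖaₖ − mₖ, dₖ₊₁ = (n − mₖ₊₁²)/dₖ, aₖ₊₁ = ⌊(a₀+mₖ₊₁)/dₖ₊₁⌋:
  k=1: m=12, d=21, a=1
  k=2: m=9, d=4, a=5
  k=3: m=11, d=11, a=2
  k=4: m=11, d=4, a=5
  k=5: m=9, d=21, a=1
  k=6: m=12, d=1, a=24
d=1 and a=2a₀=24 at k=6, so the next step gives (m, d) = (12, 21) again — its k=1 value — and the period has length 6.

[12; 1, 5, 2, 5, 1, 24]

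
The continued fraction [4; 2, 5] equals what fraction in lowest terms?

49/11

Fold from the inside: start with 5/1.
  2 + 1/5 = 11/5
  4 + 5/11 = 49/11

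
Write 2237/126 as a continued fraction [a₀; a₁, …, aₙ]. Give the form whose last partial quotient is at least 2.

2237 = 17×126 + 95
126 = 1×95 + 31
95 = 3×31 + 2
31 = 15×2 + 1
2 = 2×1 + 0  (stop)
So 2237/126 = [17; 1, 3, 15, 2].

[17; 1, 3, 15, 2]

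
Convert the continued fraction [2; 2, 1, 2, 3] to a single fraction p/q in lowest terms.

Fold from the inside: start with 3/1.
  2 + 1/3 = 7/3
  1 + 3/7 = 10/7
  2 + 7/10 = 27/10
  2 + 10/27 = 64/27

64/27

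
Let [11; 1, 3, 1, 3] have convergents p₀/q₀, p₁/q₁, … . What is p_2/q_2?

47/4

Using pₖ = aₖpₖ₋₁ + pₖ₋₂, qₖ = aₖqₖ₋₁ + qₖ₋₂ (with p₋₁=1, p₋₂=0, q₋₁=0, q₋₂=1):
  k=0: a=11, p=11, q=1
  k=1: a=1, p=12, q=1
  k=2: a=3, p=47, q=4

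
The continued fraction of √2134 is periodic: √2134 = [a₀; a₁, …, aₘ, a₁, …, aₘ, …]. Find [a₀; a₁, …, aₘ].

[46; 5, 8, 5, 92]

a₀ = ⌊√2134⌋ = 46.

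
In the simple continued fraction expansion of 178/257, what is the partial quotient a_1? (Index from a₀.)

1

178 = 0·257 + 178   →  a_0 = 0
257 = 1·178 + 79   →  a_1 = 1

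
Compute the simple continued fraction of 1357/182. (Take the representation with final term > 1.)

1357 = 7×182 + 83
182 = 2×83 + 16
83 = 5×16 + 3
16 = 5×3 + 1
3 = 3×1 + 0  (stop)
So 1357/182 = [7; 2, 5, 5, 3].

[7; 2, 5, 5, 3]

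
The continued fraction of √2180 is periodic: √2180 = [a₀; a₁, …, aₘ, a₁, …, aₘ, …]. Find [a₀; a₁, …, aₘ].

a₀ = ⌊√2180⌋ = 46.
With m₀=0, d₀=1 and mₖ₊₁ = dₖaₖ − mₖ, dₖ₊₁ = (n − mₖ₊₁²)/dₖ, aₖ₊₁ = ⌊(a₀+mₖ₊₁)/dₖ₊₁⌋:
  k=1: m=46, d=64, a=1
  k=2: m=18, d=29, a=2
  k=3: m=40, d=20, a=4
  k=4: m=40, d=29, a=2
  k=5: m=18, d=64, a=1
  k=6: m=46, d=1, a=92
d=1 and a=2a₀=92 at k=6, so the next step gives (m, d) = (46, 64) again — its k=1 value — and the period has length 6.

[46; 1, 2, 4, 2, 1, 92]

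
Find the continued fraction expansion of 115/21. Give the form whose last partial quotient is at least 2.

[5; 2, 10]

115 = 5·21 + 10
21 = 2·10 + 1
10 = 10·1 + 0  (stop)
So 115/21 = [5; 2, 10].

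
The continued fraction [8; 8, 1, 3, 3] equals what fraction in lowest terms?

925/114

Using pₖ = aₖpₖ₋₁ + pₖ₋₂ and qₖ = aₖqₖ₋₁ + qₖ₋₂:
  k=0: a=8, p=8, q=1
  k=1: a=8, p=65, q=8
  k=2: a=1, p=73, q=9
  k=3: a=3, p=284, q=35
  k=4: a=3, p=925, q=114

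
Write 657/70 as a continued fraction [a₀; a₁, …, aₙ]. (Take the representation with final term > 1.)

657 = 9×70 + 27
70 = 2×27 + 16
27 = 1×16 + 11
16 = 1×11 + 5
11 = 2×5 + 1
5 = 5×1 + 0  (stop)
So 657/70 = [9; 2, 1, 1, 2, 5].

[9; 2, 1, 1, 2, 5]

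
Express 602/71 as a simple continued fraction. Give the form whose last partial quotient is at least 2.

[8; 2, 11, 3]

602 = 8·71 + 34
71 = 2·34 + 3
34 = 11·3 + 1
3 = 3·1 + 0  (stop)
So 602/71 = [8; 2, 11, 3].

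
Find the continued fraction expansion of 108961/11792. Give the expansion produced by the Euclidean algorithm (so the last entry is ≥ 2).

108961 = 9·11792 + 2833
11792 = 4·2833 + 460
2833 = 6·460 + 73
460 = 6·73 + 22
73 = 3·22 + 7
22 = 3·7 + 1
7 = 7·1 + 0  (stop)
So 108961/11792 = [9; 4, 6, 6, 3, 3, 7].

[9; 4, 6, 6, 3, 3, 7]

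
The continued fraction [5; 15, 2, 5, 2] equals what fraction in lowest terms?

Fold from the inside: start with 2/1.
  5 + 1/2 = 11/2
  2 + 2/11 = 24/11
  15 + 11/24 = 371/24
  5 + 24/371 = 1879/371

1879/371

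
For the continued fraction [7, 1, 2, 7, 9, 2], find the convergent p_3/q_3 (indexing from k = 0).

Using pₖ = aₖpₖ₋₁ + pₖ₋₂, qₖ = aₖqₖ₋₁ + qₖ₋₂ (with p₋₁=1, p₋₂=0, q₋₁=0, q₋₂=1):
  k=0: a=7, p=7, q=1
  k=1: a=1, p=8, q=1
  k=2: a=2, p=23, q=3
  k=3: a=7, p=169, q=22

169/22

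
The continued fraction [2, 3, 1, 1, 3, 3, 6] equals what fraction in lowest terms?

Fold from the inside: start with 6/1.
  3 + 1/6 = 19/6
  3 + 6/19 = 63/19
  1 + 19/63 = 82/63
  1 + 63/82 = 145/82
  3 + 82/145 = 517/145
  2 + 145/517 = 1179/517

1179/517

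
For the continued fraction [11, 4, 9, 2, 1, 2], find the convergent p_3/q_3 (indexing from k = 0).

877/78

Using pₖ = aₖpₖ₋₁ + pₖ₋₂, qₖ = aₖqₖ₋₁ + qₖ₋₂ (with p₋₁=1, p₋₂=0, q₋₁=0, q₋₂=1):
  k=0: a=11, p=11, q=1
  k=1: a=4, p=45, q=4
  k=2: a=9, p=416, q=37
  k=3: a=2, p=877, q=78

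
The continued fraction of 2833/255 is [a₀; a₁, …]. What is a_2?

9

2833 = 11·255 + 28   →  a_0 = 11
255 = 9·28 + 3   →  a_1 = 9
28 = 9·3 + 1   →  a_2 = 9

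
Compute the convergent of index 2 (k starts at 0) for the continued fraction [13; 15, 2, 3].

405/31

Using pₖ = aₖpₖ₋₁ + pₖ₋₂, qₖ = aₖqₖ₋₁ + qₖ₋₂ (with p₋₁=1, p₋₂=0, q₋₁=0, q₋₂=1):
  k=0: a=13, p=13, q=1
  k=1: a=15, p=196, q=15
  k=2: a=2, p=405, q=31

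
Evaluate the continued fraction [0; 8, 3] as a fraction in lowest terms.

Fold from the inside: start with 3/1.
  8 + 1/3 = 25/3
  0 + 3/25 = 3/25

3/25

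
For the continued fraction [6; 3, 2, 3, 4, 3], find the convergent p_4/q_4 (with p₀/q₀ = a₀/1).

648/103

Using pₖ = aₖpₖ₋₁ + pₖ₋₂, qₖ = aₖqₖ₋₁ + qₖ₋₂ (with p₋₁=1, p₋₂=0, q₋₁=0, q₋₂=1):
  k=0: a=6, p=6, q=1
  k=1: a=3, p=19, q=3
  k=2: a=2, p=44, q=7
  k=3: a=3, p=151, q=24
  k=4: a=4, p=648, q=103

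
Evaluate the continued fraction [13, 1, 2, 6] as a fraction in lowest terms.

260/19

Fold from the inside: start with 6/1.
  2 + 1/6 = 13/6
  1 + 6/13 = 19/13
  13 + 13/19 = 260/19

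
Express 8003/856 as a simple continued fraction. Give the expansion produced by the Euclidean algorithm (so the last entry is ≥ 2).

8003 = 9·856 + 299
856 = 2·299 + 258
299 = 1·258 + 41
258 = 6·41 + 12
41 = 3·12 + 5
12 = 2·5 + 2
5 = 2·2 + 1
2 = 2·1 + 0  (stop)
So 8003/856 = [9; 2, 1, 6, 3, 2, 2, 2].

[9; 2, 1, 6, 3, 2, 2, 2]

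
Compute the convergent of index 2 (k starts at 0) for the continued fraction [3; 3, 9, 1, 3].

Using pₖ = aₖpₖ₋₁ + pₖ₋₂, qₖ = aₖqₖ₋₁ + qₖ₋₂ (with p₋₁=1, p₋₂=0, q₋₁=0, q₋₂=1):
  k=0: a=3, p=3, q=1
  k=1: a=3, p=10, q=3
  k=2: a=9, p=93, q=28

93/28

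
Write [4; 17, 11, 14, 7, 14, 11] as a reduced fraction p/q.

11901361/2932444

Using pₖ = aₖpₖ₋₁ + pₖ₋₂ and qₖ = aₖqₖ₋₁ + qₖ₋₂:
  k=0: a=4, p=4, q=1
  k=1: a=17, p=69, q=17
  k=2: a=11, p=763, q=188
  k=3: a=14, p=10751, q=2649
  k=4: a=7, p=76020, q=18731
  k=5: a=14, p=1075031, q=264883
  k=6: a=11, p=11901361, q=2932444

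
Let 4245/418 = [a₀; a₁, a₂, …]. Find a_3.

4245 = 10·418 + 65   →  a_0 = 10
418 = 6·65 + 28   →  a_1 = 6
65 = 2·28 + 9   →  a_2 = 2
28 = 3·9 + 1   →  a_3 = 3

3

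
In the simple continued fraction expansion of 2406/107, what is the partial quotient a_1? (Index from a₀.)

2406 = 22·107 + 52   →  a_0 = 22
107 = 2·52 + 3   →  a_1 = 2

2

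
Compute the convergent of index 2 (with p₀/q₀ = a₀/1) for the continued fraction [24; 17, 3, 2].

Using pₖ = aₖpₖ₋₁ + pₖ₋₂, qₖ = aₖqₖ₋₁ + qₖ₋₂ (with p₋₁=1, p₋₂=0, q₋₁=0, q₋₂=1):
  k=0: a=24, p=24, q=1
  k=1: a=17, p=409, q=17
  k=2: a=3, p=1251, q=52

1251/52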